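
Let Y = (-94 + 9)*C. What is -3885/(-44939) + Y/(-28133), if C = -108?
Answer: -303243315/1264268887 ≈ -0.23986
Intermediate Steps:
Y = 9180 (Y = (-94 + 9)*(-108) = -85*(-108) = 9180)
-3885/(-44939) + Y/(-28133) = -3885/(-44939) + 9180/(-28133) = -3885*(-1/44939) + 9180*(-1/28133) = 3885/44939 - 9180/28133 = -303243315/1264268887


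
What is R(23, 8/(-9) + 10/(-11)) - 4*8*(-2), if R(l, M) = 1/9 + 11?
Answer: 676/9 ≈ 75.111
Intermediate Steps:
R(l, M) = 100/9 (R(l, M) = ⅑ + 11 = 100/9)
R(23, 8/(-9) + 10/(-11)) - 4*8*(-2) = 100/9 - 4*8*(-2) = 100/9 - 32*(-2) = 100/9 + 64 = 676/9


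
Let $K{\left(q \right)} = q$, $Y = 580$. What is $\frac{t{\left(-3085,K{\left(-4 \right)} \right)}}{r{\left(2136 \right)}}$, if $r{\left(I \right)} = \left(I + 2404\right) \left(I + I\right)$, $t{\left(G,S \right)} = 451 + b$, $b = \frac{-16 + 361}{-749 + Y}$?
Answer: $\frac{37937}{1638867360} \approx 2.3148 \cdot 10^{-5}$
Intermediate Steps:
$b = - \frac{345}{169}$ ($b = \frac{-16 + 361}{-749 + 580} = \frac{345}{-169} = 345 \left(- \frac{1}{169}\right) = - \frac{345}{169} \approx -2.0414$)
$t{\left(G,S \right)} = \frac{75874}{169}$ ($t{\left(G,S \right)} = 451 - \frac{345}{169} = \frac{75874}{169}$)
$r{\left(I \right)} = 2 I \left(2404 + I\right)$ ($r{\left(I \right)} = \left(2404 + I\right) 2 I = 2 I \left(2404 + I\right)$)
$\frac{t{\left(-3085,K{\left(-4 \right)} \right)}}{r{\left(2136 \right)}} = \frac{75874}{169 \cdot 2 \cdot 2136 \left(2404 + 2136\right)} = \frac{75874}{169 \cdot 2 \cdot 2136 \cdot 4540} = \frac{75874}{169 \cdot 19394880} = \frac{75874}{169} \cdot \frac{1}{19394880} = \frac{37937}{1638867360}$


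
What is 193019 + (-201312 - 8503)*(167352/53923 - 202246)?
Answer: 2288157060837927/53923 ≈ 4.2434e+10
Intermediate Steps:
193019 + (-201312 - 8503)*(167352/53923 - 202246) = 193019 - 209815*(167352*(1/53923) - 202246) = 193019 - 209815*(167352/53923 - 202246) = 193019 - 209815*(-10905543706/53923) = 193019 + 2288146652674390/53923 = 2288157060837927/53923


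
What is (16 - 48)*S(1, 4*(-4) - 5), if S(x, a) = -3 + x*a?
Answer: 768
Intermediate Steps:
S(x, a) = -3 + a*x
(16 - 48)*S(1, 4*(-4) - 5) = (16 - 48)*(-3 + (4*(-4) - 5)*1) = -32*(-3 + (-16 - 5)*1) = -32*(-3 - 21*1) = -32*(-3 - 21) = -32*(-24) = 768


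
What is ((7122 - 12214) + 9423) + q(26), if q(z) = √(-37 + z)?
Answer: 4331 + I*√11 ≈ 4331.0 + 3.3166*I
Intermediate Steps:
((7122 - 12214) + 9423) + q(26) = ((7122 - 12214) + 9423) + √(-37 + 26) = (-5092 + 9423) + √(-11) = 4331 + I*√11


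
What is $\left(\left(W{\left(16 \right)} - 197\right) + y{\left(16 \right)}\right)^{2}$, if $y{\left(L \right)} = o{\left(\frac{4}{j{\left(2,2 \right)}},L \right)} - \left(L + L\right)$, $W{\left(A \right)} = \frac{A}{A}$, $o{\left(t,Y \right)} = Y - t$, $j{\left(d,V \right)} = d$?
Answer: $45796$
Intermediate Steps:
$W{\left(A \right)} = 1$
$y{\left(L \right)} = -2 - L$ ($y{\left(L \right)} = \left(L - \frac{4}{2}\right) - \left(L + L\right) = \left(L - 4 \cdot \frac{1}{2}\right) - 2 L = \left(L - 2\right) - 2 L = \left(-2 + L\right) - 2 L = -2 - L$)
$\left(\left(W{\left(16 \right)} - 197\right) + y{\left(16 \right)}\right)^{2} = \left(\left(1 - 197\right) - 18\right)^{2} = \left(-196 - 18\right)^{2} = \left(-214\right)^{2} = 45796$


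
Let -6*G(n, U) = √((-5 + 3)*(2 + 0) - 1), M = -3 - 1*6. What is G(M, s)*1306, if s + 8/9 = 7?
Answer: -653*I*√5/3 ≈ -486.72*I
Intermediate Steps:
s = 55/9 (s = -8/9 + 7 = 55/9 ≈ 6.1111)
M = -9 (M = -3 - 6 = -9)
G(n, U) = -I*√5/6 (G(n, U) = -√((-5 + 3)*(2 + 0) - 1)/6 = -√(-2*2 - 1)/6 = -√(-4 - 1)/6 = -I*√5/6)
G(M, s)*1306 = -I*√5/6*1306 = -653*I*√5/3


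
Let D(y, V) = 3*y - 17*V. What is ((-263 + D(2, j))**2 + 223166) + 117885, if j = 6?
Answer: 469932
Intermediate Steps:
D(y, V) = -17*V + 3*y
((-263 + D(2, j))**2 + 223166) + 117885 = ((-263 + (-17*6 + 3*2))**2 + 223166) + 117885 = ((-263 + (-102 + 6))**2 + 223166) + 117885 = ((-263 - 96)**2 + 223166) + 117885 = ((-359)**2 + 223166) + 117885 = (128881 + 223166) + 117885 = 352047 + 117885 = 469932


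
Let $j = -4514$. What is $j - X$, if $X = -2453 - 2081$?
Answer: $20$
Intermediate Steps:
$X = -4534$
$j - X = -4514 - -4534 = -4514 + 4534 = 20$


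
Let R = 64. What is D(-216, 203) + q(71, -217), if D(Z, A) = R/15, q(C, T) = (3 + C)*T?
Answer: -240806/15 ≈ -16054.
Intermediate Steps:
q(C, T) = T*(3 + C)
D(Z, A) = 64/15
D(-216, 203) + q(71, -217) = 64/15 - 217*(3 + 71) = 64/15 - 217*74 = 64/15 - 16058 = -240806/15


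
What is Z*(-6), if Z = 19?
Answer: -114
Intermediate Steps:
Z*(-6) = 19*(-6) = -114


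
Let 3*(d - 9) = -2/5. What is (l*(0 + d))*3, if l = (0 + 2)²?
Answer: 532/5 ≈ 106.40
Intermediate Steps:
d = 133/15 (d = 9 + (-2/5)/3 = 9 + (-2*⅕)/3 = 9 + (⅓)*(-⅖) = 9 - 2/15 = 133/15 ≈ 8.8667)
l = 4 (l = 2² = 4)
(l*(0 + d))*3 = (4*(0 + 133/15))*3 = (4*(133/15))*3 = (532/15)*3 = 532/5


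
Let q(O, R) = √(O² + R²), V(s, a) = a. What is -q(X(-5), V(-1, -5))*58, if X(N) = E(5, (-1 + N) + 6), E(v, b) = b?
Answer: -290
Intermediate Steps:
X(N) = 5 + N (X(N) = (-1 + N) + 6 = 5 + N)
-q(X(-5), V(-1, -5))*58 = -√((5 - 5)² + (-5)²)*58 = -√(0² + 25)*58 = -√(0 + 25)*58 = -√25*58 = -5*58 = -1*290 = -290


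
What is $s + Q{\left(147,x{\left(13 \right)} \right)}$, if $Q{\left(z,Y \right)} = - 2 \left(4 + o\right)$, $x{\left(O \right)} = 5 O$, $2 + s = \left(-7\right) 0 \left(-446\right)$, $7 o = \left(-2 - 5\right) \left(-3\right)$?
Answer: $-16$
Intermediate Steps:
$o = 3$ ($o = \frac{\left(-2 - 5\right) \left(-3\right)}{7} = \frac{\left(-7\right) \left(-3\right)}{7} = \frac{1}{7} \cdot 21 = 3$)
$s = -2$ ($s = -2 + \left(-7\right) 0 \left(-446\right) = -2 + 0 \left(-446\right) = -2 + 0 = -2$)
$Q{\left(z,Y \right)} = -14$ ($Q{\left(z,Y \right)} = - 2 \left(4 + 3\right) = \left(-2\right) 7 = -14$)
$s + Q{\left(147,x{\left(13 \right)} \right)} = -2 - 14 = -16$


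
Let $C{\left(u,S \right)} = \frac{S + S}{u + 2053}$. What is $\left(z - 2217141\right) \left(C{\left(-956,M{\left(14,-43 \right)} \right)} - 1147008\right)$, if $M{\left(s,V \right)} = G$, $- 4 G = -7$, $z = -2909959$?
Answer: $\frac{6451264696384750}{1097} \approx 5.8808 \cdot 10^{12}$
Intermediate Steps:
$G = \frac{7}{4}$ ($G = \left(- \frac{1}{4}\right) \left(-7\right) = \frac{7}{4} \approx 1.75$)
$M{\left(s,V \right)} = \frac{7}{4}$
$C{\left(u,S \right)} = \frac{2 S}{2053 + u}$
$\left(z - 2217141\right) \left(C{\left(-956,M{\left(14,-43 \right)} \right)} - 1147008\right) = \left(-2909959 - 2217141\right) \left(2 \cdot \frac{7}{4} \frac{1}{2053 - 956} - 1147008\right) = - 5127100 \left(2 \cdot \frac{7}{4} \cdot \frac{1}{1097} - 1147008\right) = - 5127100 \left(\frac{7}{2194} - 1147008\right) = \left(-5127100\right) \left(- \frac{2516535545}{2194}\right) = \frac{6451264696384750}{1097}$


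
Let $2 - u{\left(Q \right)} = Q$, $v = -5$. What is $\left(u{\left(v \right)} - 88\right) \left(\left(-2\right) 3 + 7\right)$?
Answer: $-81$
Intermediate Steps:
$u{\left(Q \right)} = 2 - Q$
$\left(u{\left(v \right)} - 88\right) \left(\left(-2\right) 3 + 7\right) = \left(\left(2 - -5\right) - 88\right) \left(\left(-2\right) 3 + 7\right) = \left(\left(2 + 5\right) - 88\right) \left(-6 + 7\right) = \left(7 - 88\right) 1 = \left(-81\right) 1 = -81$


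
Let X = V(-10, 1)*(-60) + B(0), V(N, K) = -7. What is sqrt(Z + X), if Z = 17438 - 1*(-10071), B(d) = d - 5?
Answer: 2*sqrt(6981) ≈ 167.10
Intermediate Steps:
B(d) = -5 + d
Z = 27509 (Z = 17438 + 10071 = 27509)
X = 415 (X = -7*(-60) + (-5 + 0) = 420 - 5 = 415)
sqrt(Z + X) = sqrt(27509 + 415) = sqrt(27924) = 2*sqrt(6981)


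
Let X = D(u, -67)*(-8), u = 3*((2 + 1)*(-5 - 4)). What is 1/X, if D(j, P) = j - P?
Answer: 1/112 ≈ 0.0089286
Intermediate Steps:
u = -81 (u = 3*(3*(-9)) = 3*(-27) = -81)
X = 112 (X = (-81 - 1*(-67))*(-8) = (-81 + 67)*(-8) = -14*(-8) = 112)
1/X = 1/112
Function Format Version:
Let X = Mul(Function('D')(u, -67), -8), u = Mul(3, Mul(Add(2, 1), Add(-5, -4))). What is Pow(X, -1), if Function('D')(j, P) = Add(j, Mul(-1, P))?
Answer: Rational(1, 112) ≈ 0.0089286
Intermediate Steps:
u = -81 (u = Mul(3, Mul(3, -9)) = Mul(3, -27) = -81)
X = 112 (X = Mul(Add(-81, Mul(-1, -67)), -8) = Mul(Add(-81, 67), -8) = Mul(-14, -8) = 112)
Pow(X, -1) = Pow(112, -1) = Rational(1, 112)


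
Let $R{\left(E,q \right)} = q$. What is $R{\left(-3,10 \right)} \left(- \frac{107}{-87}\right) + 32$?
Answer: $\frac{3854}{87} \approx 44.299$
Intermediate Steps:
$R{\left(-3,10 \right)} \left(- \frac{107}{-87}\right) + 32 = 10 \left(- \frac{107}{-87}\right) + 32 = 10 \left(\left(-107\right) \left(- \frac{1}{87}\right)\right) + 32 = 10 \cdot \frac{107}{87} + 32 = \frac{1070}{87} + 32 = \frac{3854}{87}$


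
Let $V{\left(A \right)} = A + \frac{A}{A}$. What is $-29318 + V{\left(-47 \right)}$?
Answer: $-29364$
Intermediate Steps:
$V{\left(A \right)} = 1 + A$ ($V{\left(A \right)} = A + 1 = 1 + A$)
$-29318 + V{\left(-47 \right)} = -29318 + \left(1 - 47\right) = -29318 - 46 = -29364$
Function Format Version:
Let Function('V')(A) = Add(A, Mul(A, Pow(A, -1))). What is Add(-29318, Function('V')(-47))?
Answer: -29364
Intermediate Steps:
Function('V')(A) = Add(1, A) (Function('V')(A) = Add(A, 1) = Add(1, A))
Add(-29318, Function('V')(-47)) = Add(-29318, Add(1, -47)) = Add(-29318, -46) = -29364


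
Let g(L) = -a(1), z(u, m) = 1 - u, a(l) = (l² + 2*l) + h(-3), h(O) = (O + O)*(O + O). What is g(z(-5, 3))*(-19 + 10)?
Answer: 351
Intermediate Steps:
h(O) = 4*O² (h(O) = (2*O)*(2*O) = 4*O²)
a(l) = 36 + l² + 2*l (a(l) = (l² + 2*l) + 4*(-3)² = (l² + 2*l) + 4*9 = (l² + 2*l) + 36 = 36 + l² + 2*l)
g(L) = -39 (g(L) = -(36 + 1² + 2*1) = -(36 + 1 + 2) = -1*39 = -39)
g(z(-5, 3))*(-19 + 10) = -39*(-19 + 10) = -39*(-9) = 351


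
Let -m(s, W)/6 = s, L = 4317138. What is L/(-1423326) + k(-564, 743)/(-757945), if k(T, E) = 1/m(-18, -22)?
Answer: -58898757142601/19418450851260 ≈ -3.0331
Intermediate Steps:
m(s, W) = -6*s
k(T, E) = 1/108 (k(T, E) = 1/(-6*(-18)) = 1/108)
L/(-1423326) + k(-564, 743)/(-757945) = 4317138/(-1423326) + (1/108)/(-757945) = 4317138*(-1/1423326) + (1/108)*(-1/757945) = -719523/237221 - 1/81858060 = -58898757142601/19418450851260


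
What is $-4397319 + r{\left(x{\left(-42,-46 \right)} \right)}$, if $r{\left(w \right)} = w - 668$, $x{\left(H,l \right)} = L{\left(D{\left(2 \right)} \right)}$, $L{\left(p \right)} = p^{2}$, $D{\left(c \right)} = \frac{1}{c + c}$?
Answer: $- \frac{70367791}{16} \approx -4.398 \cdot 10^{6}$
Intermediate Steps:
$D{\left(c \right)} = \frac{1}{2 c}$
$x{\left(H,l \right)} = \frac{1}{16}$ ($x{\left(H,l \right)} = \left(\frac{1}{2 \cdot 2}\right)^{2} = \left(\frac{1}{2} \cdot \frac{1}{2}\right)^{2} = \left(\frac{1}{4}\right)^{2} = \frac{1}{16}$)
$r{\left(w \right)} = -668 + w$
$-4397319 + r{\left(x{\left(-42,-46 \right)} \right)} = -4397319 + \left(-668 + \frac{1}{16}\right) = -4397319 - \frac{10687}{16} = - \frac{70367791}{16}$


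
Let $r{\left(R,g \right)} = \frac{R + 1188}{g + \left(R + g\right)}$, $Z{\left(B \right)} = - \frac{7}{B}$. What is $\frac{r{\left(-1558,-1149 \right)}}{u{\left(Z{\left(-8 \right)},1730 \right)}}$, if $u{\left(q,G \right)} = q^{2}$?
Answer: $\frac{1480}{11809} \approx 0.12533$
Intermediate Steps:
$r{\left(R,g \right)} = \frac{1188 + R}{R + 2 g}$
$\frac{r{\left(-1558,-1149 \right)}}{u{\left(Z{\left(-8 \right)},1730 \right)}} = \frac{\frac{1}{-1558 + 2 \left(-1149\right)} \left(1188 - 1558\right)}{\left(- \frac{7}{-8}\right)^{2}} = \frac{\frac{1}{-1558 - 2298} \left(-370\right)}{\left(\left(-7\right) \left(- \frac{1}{8}\right)\right)^{2}} = \frac{\frac{1}{-3856} \left(-370\right)}{\left(\frac{7}{8}\right)^{2}} = \frac{\left(- \frac{1}{3856}\right) \left(-370\right)}{\frac{49}{64}} = \frac{185}{1928} \cdot \frac{64}{49} = \frac{1480}{11809}$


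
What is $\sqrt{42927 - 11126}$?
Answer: $7 \sqrt{649} \approx 178.33$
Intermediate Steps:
$\sqrt{42927 - 11126} = \sqrt{31801} = 7 \sqrt{649}$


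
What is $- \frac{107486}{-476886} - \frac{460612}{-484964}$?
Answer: $\frac{33973281842}{28909067763} \approx 1.1752$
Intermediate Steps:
$- \frac{107486}{-476886} - \frac{460612}{-484964} = \left(-107486\right) \left(- \frac{1}{476886}\right) - - \frac{115153}{121241} = \frac{53743}{238443} + \frac{115153}{121241} = \frac{33973281842}{28909067763}$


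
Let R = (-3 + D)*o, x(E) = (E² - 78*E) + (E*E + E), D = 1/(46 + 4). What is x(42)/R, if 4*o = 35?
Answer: -1680/149 ≈ -11.275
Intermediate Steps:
o = 35/4 (o = (¼)*35 = 35/4 ≈ 8.7500)
D = 1/50 ≈ 0.020000
x(E) = -77*E + 2*E² (x(E) = (E² - 78*E) + (E² + E) = (E² - 78*E) + (E + E²) = -77*E + 2*E²)
R = -1043/40 (R = (-3 + 1/50)*(35/4) = -149/50*35/4 = -1043/40 ≈ -26.075)
x(42)/R = (42*(-77 + 2*42))/(-1043/40) = (42*(-77 + 84))*(-40/1043) = (42*7)*(-40/1043) = 294*(-40/1043) = -1680/149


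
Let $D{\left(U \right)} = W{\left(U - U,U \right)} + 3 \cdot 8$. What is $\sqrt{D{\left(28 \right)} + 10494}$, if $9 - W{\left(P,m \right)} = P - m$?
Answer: $\sqrt{10555} \approx 102.74$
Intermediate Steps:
$W{\left(P,m \right)} = 9 + m - P$ ($W{\left(P,m \right)} = 9 - \left(P - m\right) = 9 + m - P$)
$D{\left(U \right)} = 33 + U$ ($D{\left(U \right)} = \left(9 + U - \left(U - U\right)\right) + 3 \cdot 8 = \left(9 + U - 0\right) + 24 = \left(9 + U + 0\right) + 24 = \left(9 + U\right) + 24 = 33 + U$)
$\sqrt{D{\left(28 \right)} + 10494} = \sqrt{\left(33 + 28\right) + 10494} = \sqrt{61 + 10494} = \sqrt{10555}$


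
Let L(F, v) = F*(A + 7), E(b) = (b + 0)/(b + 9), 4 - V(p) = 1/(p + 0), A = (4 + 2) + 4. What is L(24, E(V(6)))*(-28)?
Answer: -11424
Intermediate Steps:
A = 10 (A = 6 + 4 = 10)
V(p) = 4 - 1/p (V(p) = 4 - 1/(p + 0) = 4 - 1/p)
E(b) = b/(9 + b)
L(F, v) = 17*F (L(F, v) = F*(10 + 7) = F*17 = 17*F)
L(24, E(V(6)))*(-28) = (17*24)*(-28) = 408*(-28) = -11424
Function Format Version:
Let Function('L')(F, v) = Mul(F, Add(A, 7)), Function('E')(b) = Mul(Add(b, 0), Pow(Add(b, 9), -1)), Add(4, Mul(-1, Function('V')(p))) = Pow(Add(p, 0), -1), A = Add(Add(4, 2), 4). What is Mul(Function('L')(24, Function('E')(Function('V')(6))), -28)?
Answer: -11424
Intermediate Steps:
A = 10 (A = Add(6, 4) = 10)
Function('V')(p) = Add(4, Mul(-1, Pow(p, -1))) (Function('V')(p) = Add(4, Mul(-1, Pow(Add(p, 0), -1))) = Add(4, Mul(-1, Pow(p, -1))))
Function('E')(b) = Mul(b, Pow(Add(9, b), -1))
Function('L')(F, v) = Mul(17, F) (Function('L')(F, v) = Mul(F, Add(10, 7)) = Mul(F, 17) = Mul(17, F))
Mul(Function('L')(24, Function('E')(Function('V')(6))), -28) = Mul(Mul(17, 24), -28) = Mul(408, -28) = -11424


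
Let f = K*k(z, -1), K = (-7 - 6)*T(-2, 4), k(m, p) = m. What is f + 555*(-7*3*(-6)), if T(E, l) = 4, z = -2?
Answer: 70034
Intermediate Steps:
K = -52 (K = (-7 - 6)*4 = -13*4 = -52)
f = 104 (f = -52*(-2) = 104)
f + 555*(-7*3*(-6)) = 104 + 555*(-7*3*(-6)) = 104 + 555*(-21*(-6)) = 104 + 555*126 = 104 + 69930 = 70034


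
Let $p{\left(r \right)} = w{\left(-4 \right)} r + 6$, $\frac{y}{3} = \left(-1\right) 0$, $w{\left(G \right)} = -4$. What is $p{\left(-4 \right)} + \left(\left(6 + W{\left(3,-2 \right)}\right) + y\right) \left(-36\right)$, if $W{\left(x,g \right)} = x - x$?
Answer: $-194$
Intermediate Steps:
$y = 0$ ($y = 3 \left(\left(-1\right) 0\right) = 3 \cdot 0 = 0$)
$W{\left(x,g \right)} = 0$
$p{\left(r \right)} = 6 - 4 r$ ($p{\left(r \right)} = - 4 r + 6 = 6 - 4 r$)
$p{\left(-4 \right)} + \left(\left(6 + W{\left(3,-2 \right)}\right) + y\right) \left(-36\right) = \left(6 - -16\right) + \left(\left(6 + 0\right) + 0\right) \left(-36\right) = \left(6 + 16\right) + \left(6 + 0\right) \left(-36\right) = 22 + 6 \left(-36\right) = 22 - 216 = -194$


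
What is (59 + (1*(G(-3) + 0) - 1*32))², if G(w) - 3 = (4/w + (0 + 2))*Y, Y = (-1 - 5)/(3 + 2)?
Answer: 21316/25 ≈ 852.64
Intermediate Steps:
Y = -6/5 ≈ -1.2000
G(w) = ⅗ - 24/(5*w) (G(w) = 3 + (4/w + (0 + 2))*(-6/5) = 3 + (4/w + 2)*(-6/5) = 3 + (2 + 4/w)*(-6/5) = 3 + (-12/5 - 24/(5*w)) = ⅗ - 24/(5*w))
(59 + (1*(G(-3) + 0) - 1*32))² = (59 + (1*((⅗)*(-8 - 3)/(-3) + 0) - 1*32))² = (59 + (1*((⅗)*(-⅓)*(-11) + 0) - 32))² = (59 + (1*(11/5 + 0) - 32))² = (59 + (1*(11/5) - 32))² = (59 + (11/5 - 32))² = (59 - 149/5)² = (146/5)² = 21316/25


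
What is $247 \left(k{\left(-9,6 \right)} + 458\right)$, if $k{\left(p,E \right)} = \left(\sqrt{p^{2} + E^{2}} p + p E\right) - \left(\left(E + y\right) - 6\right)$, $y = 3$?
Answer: $99047 - 6669 \sqrt{13} \approx 75002.0$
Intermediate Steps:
$k{\left(p,E \right)} = 3 - E + E p + p \sqrt{E^{2} + p^{2}}$ ($k{\left(p,E \right)} = \left(\sqrt{p^{2} + E^{2}} p + p E\right) - \left(\left(E + 3\right) - 6\right) = \left(\sqrt{E^{2} + p^{2}} p + E p\right) - \left(\left(3 + E\right) - 6\right) = \left(p \sqrt{E^{2} + p^{2}} + E p\right) - \left(-3 + E\right) = \left(E p + p \sqrt{E^{2} + p^{2}}\right) - \left(-3 + E\right) = 3 - E + E p + p \sqrt{E^{2} + p^{2}}$)
$247 \left(k{\left(-9,6 \right)} + 458\right) = 247 \left(\left(3 - 6 + 6 \left(-9\right) - 9 \sqrt{6^{2} + \left(-9\right)^{2}}\right) + 458\right) = 247 \left(\left(3 - 6 - 54 - 9 \sqrt{36 + 81}\right) + 458\right) = 247 \left(\left(3 - 6 - 54 - 9 \sqrt{117}\right) + 458\right) = 247 \left(\left(3 - 6 - 54 - 9 \cdot 3 \sqrt{13}\right) + 458\right) = 247 \left(\left(3 - 6 - 54 - 27 \sqrt{13}\right) + 458\right) = 247 \left(\left(-57 - 27 \sqrt{13}\right) + 458\right) = 247 \left(401 - 27 \sqrt{13}\right) = 99047 - 6669 \sqrt{13}$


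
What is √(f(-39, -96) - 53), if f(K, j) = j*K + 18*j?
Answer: √1963 ≈ 44.306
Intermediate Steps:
f(K, j) = 18*j + K*j (f(K, j) = K*j + 18*j = 18*j + K*j)
√(f(-39, -96) - 53) = √(-96*(18 - 39) - 53) = √(-96*(-21) - 53) = √(2016 - 53) = √1963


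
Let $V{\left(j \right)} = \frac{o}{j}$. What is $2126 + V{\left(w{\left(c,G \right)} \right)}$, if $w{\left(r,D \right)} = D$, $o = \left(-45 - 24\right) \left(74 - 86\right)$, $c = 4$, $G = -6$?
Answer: $1988$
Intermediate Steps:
$o = 828$ ($o = \left(-69\right) \left(-12\right) = 828$)
$V{\left(j \right)} = \frac{828}{j}$
$2126 + V{\left(w{\left(c,G \right)} \right)} = 2126 + \frac{828}{-6} = 2126 + 828 \left(- \frac{1}{6}\right) = 2126 - 138 = 1988$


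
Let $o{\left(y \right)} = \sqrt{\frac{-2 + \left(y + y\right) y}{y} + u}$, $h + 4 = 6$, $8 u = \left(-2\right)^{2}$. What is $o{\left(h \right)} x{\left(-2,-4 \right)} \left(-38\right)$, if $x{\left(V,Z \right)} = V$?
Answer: $38 \sqrt{14} \approx 142.18$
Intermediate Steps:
$u = \frac{1}{2}$ ($u = \frac{\left(-2\right)^{2}}{8} = \frac{1}{8} \cdot 4 = \frac{1}{2} \approx 0.5$)
$h = 2$ ($h = -4 + 6 = 2$)
$o{\left(y \right)} = \sqrt{\frac{1}{2} + \frac{-2 + 2 y^{2}}{y}}$ ($o{\left(y \right)} = \sqrt{\frac{-2 + \left(y + y\right) y}{y} + \frac{1}{2}} = \sqrt{\frac{-2 + 2 y y}{y} + \frac{1}{2}} = \sqrt{\frac{-2 + 2 y^{2}}{y} + \frac{1}{2}} = \sqrt{\frac{1}{2} + \frac{-2 + 2 y^{2}}{y}}$)
$o{\left(h \right)} x{\left(-2,-4 \right)} \left(-38\right) = \frac{\sqrt{2 - \frac{8}{2} + 8 \cdot 2}}{2} \left(-2\right) \left(-38\right) = \frac{\sqrt{2 - 4 + 16}}{2} \left(-2\right) \left(-38\right) = \frac{\sqrt{14}}{2} \left(-2\right) \left(-38\right) = - \sqrt{14} \left(-38\right) = 38 \sqrt{14}$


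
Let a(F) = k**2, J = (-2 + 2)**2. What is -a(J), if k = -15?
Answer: -225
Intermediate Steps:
J = 0 (J = 0**2 = 0)
a(F) = 225 (a(F) = (-15)**2 = 225)
-a(J) = -1*225 = -225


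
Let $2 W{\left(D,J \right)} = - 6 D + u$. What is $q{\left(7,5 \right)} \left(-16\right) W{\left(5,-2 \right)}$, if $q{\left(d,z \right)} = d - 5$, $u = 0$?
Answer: $480$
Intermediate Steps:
$q{\left(d,z \right)} = -5 + d$
$W{\left(D,J \right)} = - 3 D$ ($W{\left(D,J \right)} = \frac{- 6 D + 0}{2} = \frac{\left(-6\right) D}{2} = - 3 D$)
$q{\left(7,5 \right)} \left(-16\right) W{\left(5,-2 \right)} = \left(-5 + 7\right) \left(-16\right) \left(\left(-3\right) 5\right) = 2 \left(-16\right) \left(-15\right) = \left(-32\right) \left(-15\right) = 480$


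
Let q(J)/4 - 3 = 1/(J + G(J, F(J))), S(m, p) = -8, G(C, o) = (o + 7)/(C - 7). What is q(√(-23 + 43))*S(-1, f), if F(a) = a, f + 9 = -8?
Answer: 448/3 + 320*√5/3 ≈ 387.85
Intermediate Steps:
f = -17 (f = -9 - 8 = -17)
G(C, o) = (7 + o)/(-7 + C)
q(J) = 12 + 4/(J + (7 + J)/(-7 + J))
q(√(-23 + 43))*S(-1, f) = (4*(14 - 17*√(-23 + 43) + 3*(√(-23 + 43))²)/(7 + (√(-23 + 43))² - 6*√(-23 + 43)))*(-8) = (4*(14 - 34*√5 + 3*(√20)²)/(7 + (√20)² - 12*√5))*(-8) = (4*(14 - 34*√5 + 3*(2*√5)²)/(7 + (2*√5)² - 12*√5))*(-8) = (4*(14 - 34*√5 + 3*20)/(7 + 20 - 12*√5))*(-8) = (4*(14 - 34*√5 + 60)/(27 - 12*√5))*(-8) = (4*(74 - 34*√5)/(27 - 12*√5))*(-8) = -32*(74 - 34*√5)/(27 - 12*√5)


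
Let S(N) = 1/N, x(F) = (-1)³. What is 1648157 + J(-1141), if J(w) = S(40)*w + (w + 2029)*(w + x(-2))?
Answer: 25361299/40 ≈ 6.3403e+5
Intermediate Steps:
x(F) = -1
J(w) = w/40 + (-1 + w)*(2029 + w) (J(w) = w/40 + (w + 2029)*(w - 1) = w/40 + (2029 + w)*(-1 + w) = w/40 + (-1 + w)*(2029 + w))
1648157 + J(-1141) = 1648157 + (-2029 + (-1141)² + (81121/40)*(-1141)) = 1648157 + (-2029 + 1301881 - 92559061/40) = 1648157 - 40564981/40 = 25361299/40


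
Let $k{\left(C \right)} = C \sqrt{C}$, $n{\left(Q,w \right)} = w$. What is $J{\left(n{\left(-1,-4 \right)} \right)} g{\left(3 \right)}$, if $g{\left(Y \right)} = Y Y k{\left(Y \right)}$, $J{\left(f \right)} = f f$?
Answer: $432 \sqrt{3} \approx 748.25$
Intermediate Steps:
$k{\left(C \right)} = C^{\frac{3}{2}}$
$J{\left(f \right)} = f^{2}$
$g{\left(Y \right)} = Y^{\frac{7}{2}}$ ($g{\left(Y \right)} = Y Y Y^{\frac{3}{2}} = Y^{2} Y^{\frac{3}{2}} = Y^{\frac{7}{2}}$)
$J{\left(n{\left(-1,-4 \right)} \right)} g{\left(3 \right)} = \left(-4\right)^{2} \cdot 3^{\frac{7}{2}} = 16 \cdot 27 \sqrt{3} = 432 \sqrt{3}$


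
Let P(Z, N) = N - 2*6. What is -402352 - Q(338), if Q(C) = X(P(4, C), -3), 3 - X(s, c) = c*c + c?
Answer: -402349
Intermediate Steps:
P(Z, N) = -12 + N (P(Z, N) = N - 12 = -12 + N)
X(s, c) = 3 - c - c² (X(s, c) = 3 - (c*c + c) = 3 - (c² + c) = 3 - (c + c²) = 3 + (-c - c²) = 3 - c - c²)
Q(C) = -3 (Q(C) = 3 - 1*(-3) - 1*(-3)² = 3 + 3 - 1*9 = 3 + 3 - 9 = -3)
-402352 - Q(338) = -402352 - 1*(-3) = -402352 + 3 = -402349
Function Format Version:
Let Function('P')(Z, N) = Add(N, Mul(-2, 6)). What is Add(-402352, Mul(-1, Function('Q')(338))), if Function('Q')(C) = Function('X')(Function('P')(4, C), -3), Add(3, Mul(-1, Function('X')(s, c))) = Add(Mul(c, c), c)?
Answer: -402349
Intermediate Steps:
Function('P')(Z, N) = Add(-12, N) (Function('P')(Z, N) = Add(N, -12) = Add(-12, N))
Function('X')(s, c) = Add(3, Mul(-1, c), Mul(-1, Pow(c, 2))) (Function('X')(s, c) = Add(3, Mul(-1, Add(Mul(c, c), c))) = Add(3, Mul(-1, Add(Pow(c, 2), c))) = Add(3, Mul(-1, Add(c, Pow(c, 2)))) = Add(3, Add(Mul(-1, c), Mul(-1, Pow(c, 2)))) = Add(3, Mul(-1, c), Mul(-1, Pow(c, 2))))
Function('Q')(C) = -3 (Function('Q')(C) = Add(3, Mul(-1, -3), Mul(-1, Pow(-3, 2))) = Add(3, 3, Mul(-1, 9)) = Add(3, 3, -9) = -3)
Add(-402352, Mul(-1, Function('Q')(338))) = Add(-402352, Mul(-1, -3)) = Add(-402352, 3) = -402349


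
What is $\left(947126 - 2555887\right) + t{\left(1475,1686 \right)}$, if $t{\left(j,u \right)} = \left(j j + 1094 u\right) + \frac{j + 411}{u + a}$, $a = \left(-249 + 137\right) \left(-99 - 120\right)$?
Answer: $\frac{31605539179}{13107} \approx 2.4113 \cdot 10^{6}$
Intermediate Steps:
$a = 24528$ ($a = \left(-112\right) \left(-219\right) = 24528$)
$t{\left(j,u \right)} = j^{2} + 1094 u + \frac{411 + j}{24528 + u}$ ($t{\left(j,u \right)} = \left(j j + 1094 u\right) + \frac{j + 411}{u + 24528} = \left(j^{2} + 1094 u\right) + \frac{411 + j}{24528 + u} = j^{2} + 1094 u + \frac{411 + j}{24528 + u}$)
$\left(947126 - 2555887\right) + t{\left(1475,1686 \right)} = \left(947126 - 2555887\right) + \frac{411 + 1475 + 1094 \cdot 1686^{2} + 24528 \cdot 1475^{2} + 26833632 \cdot 1686 + 1686 \cdot 1475^{2}}{24528 + 1686} = -1608761 + \frac{411 + 1475 + 1094 \cdot 2842596 + 24528 \cdot 2175625 + 45241503552 + 1686 \cdot 2175625}{26214} = -1608761 + \frac{411 + 1475 + 3109800024 + 53363730000 + 45241503552 + 3668103750}{26214} = -1608761 + \frac{1}{26214} \cdot 105383139212 = -1608761 + \frac{52691569606}{13107} = \frac{31605539179}{13107}$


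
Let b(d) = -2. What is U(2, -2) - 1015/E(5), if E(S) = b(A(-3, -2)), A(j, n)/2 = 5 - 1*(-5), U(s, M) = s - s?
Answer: 1015/2 ≈ 507.50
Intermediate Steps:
U(s, M) = 0
A(j, n) = 20 (A(j, n) = 2*(5 - 1*(-5)) = 2*(5 + 5) = 2*10 = 20)
E(S) = -2
U(2, -2) - 1015/E(5) = 0 - 1015/(-2) = 0 - 1015*(-1)/2 = 0 - 35*(-29/2) = 0 + 1015/2 = 1015/2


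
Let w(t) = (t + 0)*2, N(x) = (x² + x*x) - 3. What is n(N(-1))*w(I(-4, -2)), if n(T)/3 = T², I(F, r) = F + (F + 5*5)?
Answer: 102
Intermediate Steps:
I(F, r) = 25 + 2*F (I(F, r) = F + (F + 25) = F + (25 + F) = 25 + 2*F)
N(x) = -3 + 2*x² (N(x) = (x² + x²) - 3 = 2*x² - 3 = -3 + 2*x²)
w(t) = 2*t (w(t) = t*2 = 2*t)
n(T) = 3*T²
n(N(-1))*w(I(-4, -2)) = (3*(-3 + 2*(-1)²)²)*(2*(25 + 2*(-4))) = (3*(-3 + 2*1)²)*(2*(25 - 8)) = (3*(-3 + 2)²)*(2*17) = (3*(-1)²)*34 = (3*1)*34 = 3*34 = 102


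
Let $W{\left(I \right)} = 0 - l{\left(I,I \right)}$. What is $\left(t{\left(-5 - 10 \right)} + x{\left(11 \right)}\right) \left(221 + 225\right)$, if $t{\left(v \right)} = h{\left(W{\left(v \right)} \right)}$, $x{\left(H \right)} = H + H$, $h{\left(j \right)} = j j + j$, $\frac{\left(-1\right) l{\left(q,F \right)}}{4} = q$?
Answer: $1588652$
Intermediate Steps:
$l{\left(q,F \right)} = - 4 q$
$W{\left(I \right)} = 4 I$ ($W{\left(I \right)} = 0 - - 4 I = 0 + 4 I = 4 I$)
$h{\left(j \right)} = j + j^{2}$ ($h{\left(j \right)} = j^{2} + j = j + j^{2}$)
$x{\left(H \right)} = 2 H$
$t{\left(v \right)} = 4 v \left(1 + 4 v\right)$
$\left(t{\left(-5 - 10 \right)} + x{\left(11 \right)}\right) \left(221 + 225\right) = \left(4 \left(-5 - 10\right) \left(1 + 4 \left(-5 - 10\right)\right) + 2 \cdot 11\right) \left(221 + 225\right) = \left(4 \left(-5 - 10\right) \left(1 + 4 \left(-5 - 10\right)\right) + 22\right) 446 = \left(4 \left(-15\right) \left(1 + 4 \left(-15\right)\right) + 22\right) 446 = \left(4 \left(-15\right) \left(1 - 60\right) + 22\right) 446 = \left(4 \left(-15\right) \left(-59\right) + 22\right) 446 = \left(3540 + 22\right) 446 = 3562 \cdot 446 = 1588652$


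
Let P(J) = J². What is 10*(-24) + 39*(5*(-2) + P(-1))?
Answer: -591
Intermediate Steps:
10*(-24) + 39*(5*(-2) + P(-1)) = 10*(-24) + 39*(5*(-2) + (-1)²) = -240 + 39*(-10 + 1) = -240 + 39*(-9) = -240 - 351 = -591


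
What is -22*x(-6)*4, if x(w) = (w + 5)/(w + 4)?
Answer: -44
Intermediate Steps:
x(w) = (5 + w)/(4 + w)
-22*x(-6)*4 = -22*(5 - 6)/(4 - 6)*4 = -22*(-1)/(-2)*4 = -(-11)*(-1)*4 = -22*½*4 = -11*4 = -44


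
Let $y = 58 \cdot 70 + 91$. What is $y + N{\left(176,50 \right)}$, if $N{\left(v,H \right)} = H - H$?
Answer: $4151$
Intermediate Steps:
$y = 4151$ ($y = 4060 + 91 = 4151$)
$N{\left(v,H \right)} = 0$
$y + N{\left(176,50 \right)} = 4151 + 0 = 4151$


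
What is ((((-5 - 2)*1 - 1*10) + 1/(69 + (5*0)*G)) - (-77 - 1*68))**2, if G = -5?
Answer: 78021889/4761 ≈ 16388.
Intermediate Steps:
((((-5 - 2)*1 - 1*10) + 1/(69 + (5*0)*G)) - (-77 - 1*68))**2 = ((((-5 - 2)*1 - 1*10) + 1/(69 + (5*0)*(-5))) - (-77 - 1*68))**2 = (((-7*1 - 10) + 1/(69 + 0*(-5))) - (-77 - 68))**2 = (((-7 - 10) + 1/(69 + 0)) - 1*(-145))**2 = ((-17 + 1/69) + 145)**2 = (-1172/69 + 145)**2 = (8833/69)**2 = 78021889/4761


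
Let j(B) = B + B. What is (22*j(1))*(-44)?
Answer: -1936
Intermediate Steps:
j(B) = 2*B
(22*j(1))*(-44) = (22*(2*1))*(-44) = (22*2)*(-44) = 44*(-44) = -1936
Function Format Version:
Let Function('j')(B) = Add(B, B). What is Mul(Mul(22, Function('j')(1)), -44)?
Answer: -1936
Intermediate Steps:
Function('j')(B) = Mul(2, B)
Mul(Mul(22, Function('j')(1)), -44) = Mul(Mul(22, Mul(2, 1)), -44) = Mul(Mul(22, 2), -44) = Mul(44, -44) = -1936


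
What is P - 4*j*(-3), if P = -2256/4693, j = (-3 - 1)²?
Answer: 898800/4693 ≈ 191.52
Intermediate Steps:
j = 16 (j = (-4)² = 16)
P = -2256/4693 (P = -2256*1/4693 = -2256/4693 ≈ -0.48072)
P - 4*j*(-3) = -2256/4693 - 4*16*(-3) = -2256/4693 - 64*(-3) = -2256/4693 - 1*(-192) = -2256/4693 + 192 = 898800/4693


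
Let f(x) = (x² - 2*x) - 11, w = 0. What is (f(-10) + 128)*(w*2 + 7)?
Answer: 1659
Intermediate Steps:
f(x) = -11 + x² - 2*x
(f(-10) + 128)*(w*2 + 7) = ((-11 + (-10)² - 2*(-10)) + 128)*(0*2 + 7) = ((-11 + 100 + 20) + 128)*(0 + 7) = (109 + 128)*7 = 237*7 = 1659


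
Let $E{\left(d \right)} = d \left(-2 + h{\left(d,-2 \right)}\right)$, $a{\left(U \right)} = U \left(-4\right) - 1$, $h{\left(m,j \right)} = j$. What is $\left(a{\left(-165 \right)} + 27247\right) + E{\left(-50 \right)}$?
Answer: $28106$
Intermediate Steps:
$a{\left(U \right)} = -1 - 4 U$ ($a{\left(U \right)} = - 4 U - 1 = -1 - 4 U$)
$E{\left(d \right)} = - 4 d$ ($E{\left(d \right)} = d \left(-2 - 2\right) = d \left(-4\right) = - 4 d$)
$\left(a{\left(-165 \right)} + 27247\right) + E{\left(-50 \right)} = \left(\left(-1 - -660\right) + 27247\right) - -200 = \left(\left(-1 + 660\right) + 27247\right) + 200 = \left(659 + 27247\right) + 200 = 27906 + 200 = 28106$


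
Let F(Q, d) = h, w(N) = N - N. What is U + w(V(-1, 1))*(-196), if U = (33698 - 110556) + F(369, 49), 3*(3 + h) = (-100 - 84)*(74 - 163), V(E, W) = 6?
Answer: -214207/3 ≈ -71402.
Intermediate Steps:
w(N) = 0
h = 16367/3 (h = -3 + ((-100 - 84)*(74 - 163))/3 = -3 + (-184*(-89))/3 = -3 + (⅓)*16376 = -3 + 16376/3 = 16367/3 ≈ 5455.7)
F(Q, d) = 16367/3
U = -214207/3 (U = (33698 - 110556) + 16367/3 = -76858 + 16367/3 = -214207/3 ≈ -71402.)
U + w(V(-1, 1))*(-196) = -214207/3 + 0*(-196) = -214207/3 + 0 = -214207/3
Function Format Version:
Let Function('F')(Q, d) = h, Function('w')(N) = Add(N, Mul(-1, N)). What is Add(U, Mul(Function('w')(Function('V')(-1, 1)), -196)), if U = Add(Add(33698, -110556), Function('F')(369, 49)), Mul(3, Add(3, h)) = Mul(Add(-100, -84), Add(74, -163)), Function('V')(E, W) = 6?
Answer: Rational(-214207, 3) ≈ -71402.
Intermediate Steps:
Function('w')(N) = 0
h = Rational(16367, 3) (h = Add(-3, Mul(Rational(1, 3), Mul(Add(-100, -84), Add(74, -163)))) = Add(-3, Mul(Rational(1, 3), Mul(-184, -89))) = Add(-3, Mul(Rational(1, 3), 16376)) = Add(-3, Rational(16376, 3)) = Rational(16367, 3) ≈ 5455.7)
Function('F')(Q, d) = Rational(16367, 3)
U = Rational(-214207, 3) (U = Add(Add(33698, -110556), Rational(16367, 3)) = Add(-76858, Rational(16367, 3)) = Rational(-214207, 3) ≈ -71402.)
Add(U, Mul(Function('w')(Function('V')(-1, 1)), -196)) = Add(Rational(-214207, 3), Mul(0, -196)) = Add(Rational(-214207, 3), 0) = Rational(-214207, 3)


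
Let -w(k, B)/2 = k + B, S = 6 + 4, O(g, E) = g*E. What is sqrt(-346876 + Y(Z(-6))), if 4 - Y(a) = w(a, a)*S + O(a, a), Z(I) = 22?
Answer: 2*I*sqrt(86619) ≈ 588.62*I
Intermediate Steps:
O(g, E) = E*g
S = 10
w(k, B) = -2*B - 2*k (w(k, B) = -2*(k + B) = -2*(B + k) = -2*B - 2*k)
Y(a) = 4 - a**2 + 40*a (Y(a) = 4 - ((-2*a - 2*a)*10 + a*a) = 4 - (-4*a*10 + a**2) = 4 - (-40*a + a**2) = 4 - (a**2 - 40*a) = 4 + (-a**2 + 40*a) = 4 - a**2 + 40*a)
sqrt(-346876 + Y(Z(-6))) = sqrt(-346876 + (4 - 1*22**2 + 40*22)) = sqrt(-346876 + (4 - 1*484 + 880)) = sqrt(-346876 + (4 - 484 + 880)) = sqrt(-346876 + 400) = sqrt(-346476) = 2*I*sqrt(86619)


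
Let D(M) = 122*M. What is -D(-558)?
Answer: 68076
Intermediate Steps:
-D(-558) = -122*(-558) = -1*(-68076) = 68076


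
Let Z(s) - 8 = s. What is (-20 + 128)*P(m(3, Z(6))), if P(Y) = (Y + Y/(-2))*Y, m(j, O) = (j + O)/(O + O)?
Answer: 7803/392 ≈ 19.906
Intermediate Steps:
Z(s) = 8 + s
m(j, O) = (O + j)/(2*O) (m(j, O) = (O + j)/((2*O)) = (O + j)*(1/(2*O)) = (O + j)/(2*O))
P(Y) = Y²/2 (P(Y) = (Y + Y*(-½))*Y = (Y - Y/2)*Y = (Y/2)*Y = Y²/2)
(-20 + 128)*P(m(3, Z(6))) = (-20 + 128)*((((8 + 6) + 3)/(2*(8 + 6)))²/2) = 108*(((½)*(14 + 3)/14)²/2) = 108*(((½)*(1/14)*17)²/2) = 108*((17/28)²/2) = 108*((½)*(289/784)) = 108*(289/1568) = 7803/392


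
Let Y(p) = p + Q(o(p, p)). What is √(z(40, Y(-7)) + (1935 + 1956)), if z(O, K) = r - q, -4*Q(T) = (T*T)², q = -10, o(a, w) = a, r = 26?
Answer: √3927 ≈ 62.666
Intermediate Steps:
Q(T) = -T⁴/4
Y(p) = p - p⁴/4
z(O, K) = 36 (z(O, K) = 26 - 1*(-10) = 26 + 10 = 36)
√(z(40, Y(-7)) + (1935 + 1956)) = √(36 + (1935 + 1956)) = √(36 + 3891) = √3927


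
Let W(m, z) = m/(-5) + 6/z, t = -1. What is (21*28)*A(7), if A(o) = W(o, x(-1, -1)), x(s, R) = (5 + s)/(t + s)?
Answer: -12936/5 ≈ -2587.2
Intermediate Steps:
x(s, R) = (5 + s)/(-1 + s)
W(m, z) = 6/z - m/5 (W(m, z) = m*(-⅕) + 6/z = -m/5 + 6/z = 6/z - m/5)
A(o) = -3 - o/5 (A(o) = 6/(((5 - 1)/(-1 - 1))) - o/5 = 6/((4/(-2))) - o/5 = 6/((-½*4)) - o/5 = 6/(-2) - o/5 = 6*(-½) - o/5 = -3 - o/5)
(21*28)*A(7) = (21*28)*(-3 - ⅕*7) = 588*(-3 - 7/5) = 588*(-22/5) = -12936/5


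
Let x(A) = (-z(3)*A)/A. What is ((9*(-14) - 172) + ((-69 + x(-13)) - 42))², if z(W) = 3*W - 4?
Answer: 171396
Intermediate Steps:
z(W) = -4 + 3*W
x(A) = -5 (x(A) = (-(-4 + 3*3)*A)/A = (-(-4 + 9)*A)/A = (-5*A)/A = -5)
((9*(-14) - 172) + ((-69 + x(-13)) - 42))² = ((9*(-14) - 172) + ((-69 - 5) - 42))² = ((-126 - 172) + (-74 - 42))² = (-298 - 116)² = (-414)² = 171396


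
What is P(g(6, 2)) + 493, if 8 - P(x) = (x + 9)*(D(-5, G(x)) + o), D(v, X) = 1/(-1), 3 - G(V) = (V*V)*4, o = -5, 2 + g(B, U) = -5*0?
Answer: 543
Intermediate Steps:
g(B, U) = -2 (g(B, U) = -2 - 5*0 = -2 + 0 = -2)
G(V) = 3 - 4*V² (G(V) = 3 - V*V*4 = 3 - V²*4 = 3 - 4*V²)
D(v, X) = -1
P(x) = 62 + 6*x (P(x) = 8 - (x + 9)*(-1 - 5) = 8 - (9 + x)*(-6) = 8 - (-54 - 6*x) = 8 + (54 + 6*x) = 62 + 6*x)
P(g(6, 2)) + 493 = (62 + 6*(-2)) + 493 = (62 - 12) + 493 = 50 + 493 = 543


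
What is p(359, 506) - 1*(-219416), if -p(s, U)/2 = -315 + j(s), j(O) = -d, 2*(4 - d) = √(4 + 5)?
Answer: 220051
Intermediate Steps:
d = 5/2 (d = 4 - √(4 + 5)/2 = 4 - √9/2 = 4 - ½*3 = 4 - 3/2 = 5/2 ≈ 2.5000)
j(O) = -5/2 (j(O) = -1*5/2 = -5/2)
p(s, U) = 635 (p(s, U) = -2*(-315 - 5/2) = -2*(-635/2) = 635)
p(359, 506) - 1*(-219416) = 635 - 1*(-219416) = 635 + 219416 = 220051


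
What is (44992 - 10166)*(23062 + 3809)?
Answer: 935809446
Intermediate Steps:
(44992 - 10166)*(23062 + 3809) = 34826*26871 = 935809446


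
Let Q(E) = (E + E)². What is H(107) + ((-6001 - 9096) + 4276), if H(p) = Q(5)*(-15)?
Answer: -12321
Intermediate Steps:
Q(E) = 4*E² (Q(E) = (2*E)² = 4*E²)
H(p) = -1500 (H(p) = (4*5²)*(-15) = (4*25)*(-15) = 100*(-15) = -1500)
H(107) + ((-6001 - 9096) + 4276) = -1500 + ((-6001 - 9096) + 4276) = -1500 + (-15097 + 4276) = -1500 - 10821 = -12321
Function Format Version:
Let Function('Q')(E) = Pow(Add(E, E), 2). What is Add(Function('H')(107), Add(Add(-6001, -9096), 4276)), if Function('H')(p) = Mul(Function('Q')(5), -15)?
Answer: -12321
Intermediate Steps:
Function('Q')(E) = Mul(4, Pow(E, 2)) (Function('Q')(E) = Pow(Mul(2, E), 2) = Mul(4, Pow(E, 2)))
Function('H')(p) = -1500 (Function('H')(p) = Mul(Mul(4, Pow(5, 2)), -15) = Mul(Mul(4, 25), -15) = Mul(100, -15) = -1500)
Add(Function('H')(107), Add(Add(-6001, -9096), 4276)) = Add(-1500, Add(Add(-6001, -9096), 4276)) = Add(-1500, Add(-15097, 4276)) = Add(-1500, -10821) = -12321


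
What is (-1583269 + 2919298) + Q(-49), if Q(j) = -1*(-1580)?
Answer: 1337609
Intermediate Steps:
Q(j) = 1580
(-1583269 + 2919298) + Q(-49) = (-1583269 + 2919298) + 1580 = 1336029 + 1580 = 1337609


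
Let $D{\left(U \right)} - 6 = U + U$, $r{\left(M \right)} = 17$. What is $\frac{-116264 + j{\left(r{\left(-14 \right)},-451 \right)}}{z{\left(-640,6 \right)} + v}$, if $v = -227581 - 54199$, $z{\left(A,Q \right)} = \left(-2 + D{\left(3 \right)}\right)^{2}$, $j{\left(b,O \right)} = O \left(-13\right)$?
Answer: $\frac{110401}{281680} \approx 0.39194$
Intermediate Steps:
$j{\left(b,O \right)} = - 13 O$
$D{\left(U \right)} = 6 + 2 U$ ($D{\left(U \right)} = 6 + \left(U + U\right) = 6 + 2 U$)
$z{\left(A,Q \right)} = 100$ ($z{\left(A,Q \right)} = \left(-2 + \left(6 + 2 \cdot 3\right)\right)^{2} = \left(-2 + \left(6 + 6\right)\right)^{2} = \left(-2 + 12\right)^{2} = 10^{2} = 100$)
$v = -281780$
$\frac{-116264 + j{\left(r{\left(-14 \right)},-451 \right)}}{z{\left(-640,6 \right)} + v} = \frac{-116264 - -5863}{100 - 281780} = \frac{-116264 + 5863}{-281680} = \left(-110401\right) \left(- \frac{1}{281680}\right) = \frac{110401}{281680}$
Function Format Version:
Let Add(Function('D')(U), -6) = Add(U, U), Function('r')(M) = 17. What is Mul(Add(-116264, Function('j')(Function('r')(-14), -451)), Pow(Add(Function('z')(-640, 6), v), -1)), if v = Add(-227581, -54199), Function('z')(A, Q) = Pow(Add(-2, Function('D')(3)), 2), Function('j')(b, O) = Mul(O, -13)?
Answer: Rational(110401, 281680) ≈ 0.39194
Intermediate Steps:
Function('j')(b, O) = Mul(-13, O)
Function('D')(U) = Add(6, Mul(2, U)) (Function('D')(U) = Add(6, Add(U, U)) = Add(6, Mul(2, U)))
Function('z')(A, Q) = 100 (Function('z')(A, Q) = Pow(Add(-2, Add(6, Mul(2, 3))), 2) = Pow(Add(-2, Add(6, 6)), 2) = Pow(Add(-2, 12), 2) = Pow(10, 2) = 100)
v = -281780
Mul(Add(-116264, Function('j')(Function('r')(-14), -451)), Pow(Add(Function('z')(-640, 6), v), -1)) = Mul(Add(-116264, Mul(-13, -451)), Pow(Add(100, -281780), -1)) = Mul(Add(-116264, 5863), Pow(-281680, -1)) = Mul(-110401, Rational(-1, 281680)) = Rational(110401, 281680)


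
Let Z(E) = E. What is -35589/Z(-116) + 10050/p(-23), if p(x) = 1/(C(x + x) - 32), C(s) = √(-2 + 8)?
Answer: -37270011/116 + 10050*√6 ≈ -2.9668e+5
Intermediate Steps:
C(s) = √6
p(x) = 1/(-32 + √6) (p(x) = 1/(√6 - 32) = 1/(-32 + √6))
-35589/Z(-116) + 10050/p(-23) = -35589/(-116) + 10050/(-16/509 - √6/1018) = -35589*(-1/116) + 10050/(-16/509 - √6/1018) = 35589/116 + 10050/(-16/509 - √6/1018)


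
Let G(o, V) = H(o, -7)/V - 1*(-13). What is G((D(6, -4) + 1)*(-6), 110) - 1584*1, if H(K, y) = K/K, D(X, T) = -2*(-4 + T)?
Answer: -172809/110 ≈ -1571.0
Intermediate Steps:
D(X, T) = 8 - 2*T
H(K, y) = 1
G(o, V) = 13 + 1/V (G(o, V) = 1/V - 1*(-13) = 1/V + 13 = 13 + 1/V)
G((D(6, -4) + 1)*(-6), 110) - 1584*1 = (13 + 1/110) - 1584*1 = (13 + 1/110) - 1584 = 1431/110 - 1584 = -172809/110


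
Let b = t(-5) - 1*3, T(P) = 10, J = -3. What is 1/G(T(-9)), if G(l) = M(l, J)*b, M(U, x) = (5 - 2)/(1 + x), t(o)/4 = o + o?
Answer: 2/129 ≈ 0.015504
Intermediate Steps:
t(o) = 8*o (t(o) = 4*(o + o) = 4*(2*o) = 8*o)
M(U, x) = 3/(1 + x)
b = -43 (b = 8*(-5) - 1*3 = -40 - 3 = -43)
G(l) = 129/2 (G(l) = (3/(1 - 3))*(-43) = (3/(-2))*(-43) = (3*(-½))*(-43) = -3/2*(-43) = 129/2)
1/G(T(-9)) = 1/(129/2) = 2/129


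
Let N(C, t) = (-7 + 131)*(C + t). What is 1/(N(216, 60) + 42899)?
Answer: 1/77123 ≈ 1.2966e-5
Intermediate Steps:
N(C, t) = 124*C + 124*t (N(C, t) = 124*(C + t) = 124*C + 124*t)
1/(N(216, 60) + 42899) = 1/((124*216 + 124*60) + 42899) = 1/((26784 + 7440) + 42899) = 1/(34224 + 42899) = 1/77123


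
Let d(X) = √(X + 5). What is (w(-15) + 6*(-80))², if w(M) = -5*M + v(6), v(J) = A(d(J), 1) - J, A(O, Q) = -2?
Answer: 170569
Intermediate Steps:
d(X) = √(5 + X)
v(J) = -2 - J
w(M) = -8 - 5*M (w(M) = -5*M + (-2 - 1*6) = -5*M + (-2 - 6) = -5*M - 8 = -8 - 5*M)
(w(-15) + 6*(-80))² = ((-8 - 5*(-15)) + 6*(-80))² = ((-8 + 75) - 480)² = (67 - 480)² = (-413)² = 170569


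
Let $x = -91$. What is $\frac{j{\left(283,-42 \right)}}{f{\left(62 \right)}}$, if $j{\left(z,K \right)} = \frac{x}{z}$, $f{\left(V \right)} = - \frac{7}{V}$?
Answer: $\frac{806}{283} \approx 2.8481$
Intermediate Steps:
$j{\left(z,K \right)} = - \frac{91}{z}$
$\frac{j{\left(283,-42 \right)}}{f{\left(62 \right)}} = \frac{\left(-91\right) \frac{1}{283}}{\left(-7\right) \frac{1}{62}} = - \frac{91}{283 \left(- \frac{7}{62}\right)} = \left(- \frac{91}{283}\right) \left(- \frac{62}{7}\right) = \frac{806}{283}$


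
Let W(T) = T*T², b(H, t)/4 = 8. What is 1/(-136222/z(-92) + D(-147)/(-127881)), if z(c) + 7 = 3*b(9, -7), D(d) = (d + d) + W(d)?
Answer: -3793803/5712489623 ≈ -0.00066412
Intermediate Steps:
b(H, t) = 32 (b(H, t) = 4*8 = 32)
W(T) = T³
D(d) = d³ + 2*d (D(d) = (d + d) + d³ = 2*d + d³ = d³ + 2*d)
z(c) = 89 (z(c) = -7 + 3*32 = -7 + 96 = 89)
1/(-136222/z(-92) + D(-147)/(-127881)) = 1/(-136222/89 - 147*(2 + (-147)²)/(-127881)) = 1/(-136222*1/89 - 147*(2 + 21609)*(-1/127881)) = 1/(-136222/89 - 147*21611*(-1/127881)) = 1/(-136222/89 - 3176817*(-1/127881)) = 1/(-136222/89 + 1058939/42627) = 1/(-5712489623/3793803) = -3793803/5712489623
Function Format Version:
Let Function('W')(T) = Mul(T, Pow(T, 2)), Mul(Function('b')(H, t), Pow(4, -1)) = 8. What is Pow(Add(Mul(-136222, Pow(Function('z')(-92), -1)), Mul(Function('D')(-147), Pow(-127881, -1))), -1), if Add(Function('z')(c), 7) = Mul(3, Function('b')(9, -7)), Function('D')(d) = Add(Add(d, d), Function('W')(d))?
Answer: Rational(-3793803, 5712489623) ≈ -0.00066412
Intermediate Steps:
Function('b')(H, t) = 32 (Function('b')(H, t) = Mul(4, 8) = 32)
Function('W')(T) = Pow(T, 3)
Function('D')(d) = Add(Pow(d, 3), Mul(2, d)) (Function('D')(d) = Add(Add(d, d), Pow(d, 3)) = Add(Mul(2, d), Pow(d, 3)) = Add(Pow(d, 3), Mul(2, d)))
Function('z')(c) = 89 (Function('z')(c) = Add(-7, Mul(3, 32)) = Add(-7, 96) = 89)
Pow(Add(Mul(-136222, Pow(Function('z')(-92), -1)), Mul(Function('D')(-147), Pow(-127881, -1))), -1) = Pow(Add(Mul(-136222, Pow(89, -1)), Mul(Mul(-147, Add(2, Pow(-147, 2))), Pow(-127881, -1))), -1) = Pow(Add(Mul(-136222, Rational(1, 89)), Mul(Mul(-147, Add(2, 21609)), Rational(-1, 127881))), -1) = Pow(Add(Rational(-136222, 89), Mul(Mul(-147, 21611), Rational(-1, 127881))), -1) = Pow(Add(Rational(-136222, 89), Mul(-3176817, Rational(-1, 127881))), -1) = Pow(Add(Rational(-136222, 89), Rational(1058939, 42627)), -1) = Pow(Rational(-5712489623, 3793803), -1) = Rational(-3793803, 5712489623)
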